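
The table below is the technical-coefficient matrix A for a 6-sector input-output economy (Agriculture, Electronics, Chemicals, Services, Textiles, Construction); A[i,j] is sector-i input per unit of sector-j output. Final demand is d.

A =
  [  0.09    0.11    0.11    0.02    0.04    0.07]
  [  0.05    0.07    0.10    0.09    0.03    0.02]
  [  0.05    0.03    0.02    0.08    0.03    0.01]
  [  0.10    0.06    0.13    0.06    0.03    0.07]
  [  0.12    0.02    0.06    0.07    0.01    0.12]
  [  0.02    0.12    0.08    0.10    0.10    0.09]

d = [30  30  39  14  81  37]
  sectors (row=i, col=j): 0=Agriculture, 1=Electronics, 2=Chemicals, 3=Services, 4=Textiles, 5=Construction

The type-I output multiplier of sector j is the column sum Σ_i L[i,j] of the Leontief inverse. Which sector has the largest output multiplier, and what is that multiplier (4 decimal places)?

Chemicals (1.8228)

Form M = I − A:
  [  0.91   -0.11   -0.11   -0.02   -0.04   -0.07]
  [ -0.05    0.93   -0.10   -0.09   -0.03   -0.02]
  [ -0.05   -0.03    0.98   -0.08   -0.03   -0.01]
  [ -0.10   -0.06   -0.13    0.94   -0.03   -0.07]
  [ -0.12   -0.02   -0.06   -0.07    0.99   -0.12]
  [ -0.02   -0.12   -0.08   -0.10   -0.10    0.91]
Leontief inverse L = M⁻¹:
  [  1.1359    0.1595    0.1660    0.0701    0.0687    0.1072]
  [  0.0909    1.1066    0.1474    0.1295    0.0506    0.0496]
  [  0.0787    0.0551    1.0539    0.1033    0.0432    0.0325]
  [  0.1486    0.1106    0.1877    1.1096    0.0597    0.1092]
  [  0.1643    0.0740    0.1184    0.1155    1.0424    0.1619]
  [  0.0783    0.1746    0.1494    0.1623    0.1331    1.1404]
Total output x = L · d:
  x_0 = 1.1359·30 + 0.1595·30 + 0.1660·39 + 0.0701·14 + 0.0687·81 + 0.1072·37 = 55.8502
  x_1 = 0.0909·30 + 1.1066·30 + 0.1474·39 + 0.1295·14 + 0.0506·81 + 0.0496·37 = 49.4210
  x_2 = 0.0787·30 + 0.0551·30 + 1.0539·39 + 0.1033·14 + 0.0432·81 + 0.0325·37 = 51.2616
  x_3 = 0.1486·30 + 0.1106·30 + 0.1877·39 + 1.1096·14 + 0.0597·81 + 0.1092·37 = 39.5050
  x_4 = 0.1643·30 + 0.0740·30 + 0.1184·39 + 0.1155·14 + 1.0424·81 + 0.1619·37 = 103.8087
  x_5 = 0.0783·30 + 0.1746·30 + 0.1494·39 + 0.1623·14 + 0.1331·81 + 1.1404·37 = 68.6591
Output multipliers (column sums of L):
  Agriculture: 1.6966
  Electronics: 1.6804
  Chemicals: 1.8228
  Services: 1.6903
  Textiles: 1.3977
  Construction: 1.6007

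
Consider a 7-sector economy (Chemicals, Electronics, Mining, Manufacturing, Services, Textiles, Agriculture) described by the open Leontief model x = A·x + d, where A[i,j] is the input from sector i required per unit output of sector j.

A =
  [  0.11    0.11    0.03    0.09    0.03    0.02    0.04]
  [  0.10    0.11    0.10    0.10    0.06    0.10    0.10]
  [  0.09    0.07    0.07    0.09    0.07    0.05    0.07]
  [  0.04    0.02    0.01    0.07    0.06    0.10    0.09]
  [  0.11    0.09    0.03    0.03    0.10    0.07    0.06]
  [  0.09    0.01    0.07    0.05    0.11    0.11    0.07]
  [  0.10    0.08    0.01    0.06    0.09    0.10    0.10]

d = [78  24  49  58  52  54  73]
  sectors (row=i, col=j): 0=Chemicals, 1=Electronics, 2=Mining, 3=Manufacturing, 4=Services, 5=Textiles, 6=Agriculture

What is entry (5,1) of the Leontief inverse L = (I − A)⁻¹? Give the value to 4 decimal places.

L[5,1] = 0.0793

Form M = I − A:
  [  0.89   -0.11   -0.03   -0.09   -0.03   -0.02   -0.04]
  [ -0.10    0.89   -0.10   -0.10   -0.06   -0.10   -0.10]
  [ -0.09   -0.07    0.93   -0.09   -0.07   -0.05   -0.07]
  [ -0.04   -0.02   -0.01    0.93   -0.06   -0.10   -0.09]
  [ -0.11   -0.09   -0.03   -0.03    0.90   -0.07   -0.06]
  [ -0.09   -0.01   -0.07   -0.05   -0.11    0.89   -0.07]
  [ -0.10   -0.08   -0.01   -0.06   -0.09   -0.10    0.90]
Leontief inverse L = M⁻¹:
  [  1.1888    0.1753    0.0694    0.1549    0.0882    0.0865    0.1058]
  [  0.2239    1.2050    0.1618    0.1962    0.1590    0.2069    0.2027]
  [  0.1832    0.1430    1.1142    0.1619    0.1435    0.1287    0.1465]
  [  0.1106    0.0695    0.0410    1.1198    0.1212    0.1647    0.1487]
  [  0.2053    0.1657    0.0757    0.0993    1.1726    0.1458    0.1329]
  [  0.1847    0.0793    0.1126    0.1163    0.1872    1.1868    0.1422]
  [  0.2025    0.1582    0.0573    0.1340    0.1717    0.1869    1.1815]
Total output x = L · d:
  x_0 = 1.1888·78 + 0.1753·24 + 0.0694·49 + 0.1549·58 + 0.0882·52 + 0.0865·54 + 0.1058·73 = 126.3004
  x_1 = 0.2239·78 + 1.2050·24 + 0.1618·49 + 0.1962·58 + 0.1590·52 + 0.2069·54 + 0.2027·73 = 99.9358
  x_2 = 0.1832·78 + 0.1430·24 + 1.1142·49 + 0.1619·58 + 0.1435·52 + 0.1287·54 + 0.1465·73 = 106.8163
  x_3 = 0.1106·78 + 0.0695·24 + 0.0410·49 + 1.1198·58 + 0.1212·52 + 0.1647·54 + 0.1487·73 = 103.2969
  x_4 = 0.2053·78 + 0.1657·24 + 0.0757·49 + 0.0993·58 + 1.1726·52 + 0.1458·54 + 0.1329·73 = 108.0121
  x_5 = 0.1847·78 + 0.0793·24 + 0.1126·49 + 0.1163·58 + 0.1872·52 + 1.1868·54 + 0.1422·73 = 112.7753
  x_6 = 0.2025·78 + 0.1582·24 + 0.0573·49 + 0.1340·58 + 0.1717·52 + 0.1869·54 + 1.1815·73 = 135.4328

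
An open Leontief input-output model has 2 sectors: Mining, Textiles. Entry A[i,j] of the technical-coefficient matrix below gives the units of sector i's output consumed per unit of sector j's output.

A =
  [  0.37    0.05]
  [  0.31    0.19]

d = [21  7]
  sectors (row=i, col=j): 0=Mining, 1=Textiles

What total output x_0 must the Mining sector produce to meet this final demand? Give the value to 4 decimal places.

35.0849

Form M = I − A:
  [  0.63   -0.05]
  [ -0.31    0.81]
Leontief inverse L = M⁻¹:
  [  1.6370    0.1011]
  [  0.6265    1.2732]
Total output x = L · d:
  x_0 = 1.6370·21 + 0.1011·7 = 35.0849
  x_1 = 0.6265·21 + 1.2732·7 = 22.0695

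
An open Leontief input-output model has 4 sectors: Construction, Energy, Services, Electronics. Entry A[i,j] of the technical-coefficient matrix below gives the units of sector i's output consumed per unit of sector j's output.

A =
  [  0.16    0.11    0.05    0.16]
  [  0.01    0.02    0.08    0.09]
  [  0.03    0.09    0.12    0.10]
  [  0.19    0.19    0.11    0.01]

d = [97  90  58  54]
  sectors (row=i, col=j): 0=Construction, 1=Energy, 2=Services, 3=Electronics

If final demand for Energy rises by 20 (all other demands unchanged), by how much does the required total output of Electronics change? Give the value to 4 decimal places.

Form M = I − A:
  [  0.84   -0.11   -0.05   -0.16]
  [ -0.01    0.98   -0.08   -0.09]
  [ -0.03   -0.09    0.88   -0.10]
  [ -0.19   -0.19   -0.11    0.99]
Leontief inverse L = M⁻¹:
  [  1.2494    0.1960    0.1178    0.2316]
  [  0.0425    1.0577    0.1129    0.1144]
  [  0.0761    0.1440    1.1717    0.1437]
  [  0.2564    0.2566    0.1745    1.0925]
Total output x = L · d:
  x_0 = 1.2494·97 + 0.1960·90 + 0.1178·58 + 0.2316·54 = 158.1675
  x_1 = 0.0425·97 + 1.0577·90 + 0.1129·58 + 0.1144·54 = 112.0448
  x_2 = 0.0761·97 + 0.1440·90 + 1.1717·58 + 0.1437·54 = 96.0646
  x_3 = 0.2564·97 + 0.2566·90 + 0.1745·58 + 1.0925·54 = 117.0782
Δx_3 = L[3,1] · Δd_1 = 0.2566 · 20 = 5.1322

5.1322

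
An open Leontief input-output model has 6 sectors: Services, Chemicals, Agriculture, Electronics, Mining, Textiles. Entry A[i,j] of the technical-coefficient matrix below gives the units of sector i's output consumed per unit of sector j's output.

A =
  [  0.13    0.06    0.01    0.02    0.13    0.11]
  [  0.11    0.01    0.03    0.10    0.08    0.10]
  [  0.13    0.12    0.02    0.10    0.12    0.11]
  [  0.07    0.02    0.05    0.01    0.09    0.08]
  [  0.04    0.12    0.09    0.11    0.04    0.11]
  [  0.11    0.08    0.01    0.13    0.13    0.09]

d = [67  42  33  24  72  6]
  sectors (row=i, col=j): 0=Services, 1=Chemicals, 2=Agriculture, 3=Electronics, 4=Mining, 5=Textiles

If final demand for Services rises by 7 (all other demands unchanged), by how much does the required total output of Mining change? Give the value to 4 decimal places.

0.9401

Form M = I − A:
  [  0.87   -0.06   -0.01   -0.02   -0.13   -0.11]
  [ -0.11    0.99   -0.03   -0.10   -0.08   -0.10]
  [ -0.13   -0.12    0.98   -0.10   -0.12   -0.11]
  [ -0.07   -0.02   -0.05    0.99   -0.09   -0.08]
  [ -0.04   -0.12   -0.09   -0.11    0.96   -0.11]
  [ -0.11   -0.08   -0.01   -0.13   -0.13    0.91]
Leontief inverse L = M⁻¹:
  [  1.2138    0.1228    0.0426    0.0914    0.2155    0.1995]
  [  0.1866    1.0659    0.0592    0.1590    0.1608    0.1803]
  [  0.2364    0.1923    1.0614    0.1859    0.2282    0.2219]
  [  0.1302    0.0682    0.0730    1.0627    0.1515    0.1438]
  [  0.1343    0.1810    0.1228    0.1864    1.1355    0.2046]
  [  0.2035    0.1463    0.0500    0.2055    0.2266    1.1911]
Total output x = L · d:
  x_0 = 1.2138·67 + 0.1228·42 + 0.0426·33 + 0.0914·24 + 0.2155·72 + 0.1995·6 = 106.7964
  x_1 = 0.1866·67 + 1.0659·42 + 0.0592·33 + 0.1590·24 + 0.1608·72 + 0.1803·6 = 75.6976
  x_2 = 0.2364·67 + 0.1923·42 + 1.0614·33 + 0.1859·24 + 0.2282·72 + 0.2219·6 = 81.1709
  x_3 = 0.1302·67 + 0.0682·42 + 0.0730·33 + 1.0627·24 + 0.1515·72 + 0.1438·6 = 51.2760
  x_4 = 0.1343·67 + 0.1810·42 + 0.1228·33 + 0.1864·24 + 1.1355·72 + 0.2046·6 = 108.1055
  x_5 = 0.2035·67 + 0.1463·42 + 0.0500·33 + 0.2055·24 + 0.2266·72 + 1.1911·6 = 49.8184
Δx_4 = L[4,0] · Δd_0 = 0.1343 · 7 = 0.9401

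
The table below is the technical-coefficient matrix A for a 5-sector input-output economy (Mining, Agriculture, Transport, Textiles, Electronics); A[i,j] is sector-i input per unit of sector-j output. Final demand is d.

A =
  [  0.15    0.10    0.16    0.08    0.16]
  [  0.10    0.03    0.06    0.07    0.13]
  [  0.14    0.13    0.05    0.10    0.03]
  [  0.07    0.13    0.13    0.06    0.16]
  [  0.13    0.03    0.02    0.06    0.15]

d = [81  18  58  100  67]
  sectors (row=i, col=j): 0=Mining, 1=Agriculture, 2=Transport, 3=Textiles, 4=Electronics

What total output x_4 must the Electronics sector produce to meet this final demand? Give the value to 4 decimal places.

Form M = I − A:
  [  0.85   -0.10   -0.16   -0.08   -0.16]
  [ -0.10    0.97   -0.06   -0.07   -0.13]
  [ -0.14   -0.13    0.95   -0.10   -0.03]
  [ -0.07   -0.13   -0.13    0.94   -0.16]
  [ -0.13   -0.03   -0.02   -0.06    0.85]
Leontief inverse L = M⁻¹:
  [  1.3071    0.2034    0.2636    0.1748    0.3194]
  [  0.1946    1.0916    0.1238    0.1258    0.2316]
  [  0.2471    0.2042    1.1330    0.1663    0.1490]
  [  0.1970    0.2095    0.2081    1.1369    0.2905]
  [  0.2265    0.0892    0.0860    0.1153    1.2575]
Total output x = L · d:
  x_0 = 1.3071·81 + 0.2034·18 + 0.2636·58 + 0.1748·100 + 0.3194·67 = 163.7008
  x_1 = 0.1946·81 + 1.0916·18 + 0.1238·58 + 0.1258·100 + 0.2316·67 = 70.6934
  x_2 = 0.2471·81 + 0.2042·18 + 1.1330·58 + 0.1663·100 + 0.1490·67 = 116.0260
  x_3 = 0.1970·81 + 0.2095·18 + 0.2081·58 + 1.1369·100 + 0.2905·67 = 164.9459
  x_4 = 0.2265·81 + 0.0892·18 + 0.0860·58 + 0.1153·100 + 1.2575·67 = 120.7285

120.7285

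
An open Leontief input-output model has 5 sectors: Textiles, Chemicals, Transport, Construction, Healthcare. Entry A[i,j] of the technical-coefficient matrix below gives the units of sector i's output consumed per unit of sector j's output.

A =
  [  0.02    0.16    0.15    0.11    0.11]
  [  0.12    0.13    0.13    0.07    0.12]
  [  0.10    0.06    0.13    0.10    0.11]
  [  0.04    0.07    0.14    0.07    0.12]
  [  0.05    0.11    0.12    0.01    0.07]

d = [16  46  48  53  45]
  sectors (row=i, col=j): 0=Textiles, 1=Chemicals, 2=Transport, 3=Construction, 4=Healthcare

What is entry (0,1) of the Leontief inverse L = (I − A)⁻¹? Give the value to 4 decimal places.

L[0,1] = 0.2655

Form M = I − A:
  [  0.98   -0.16   -0.15   -0.11   -0.11]
  [ -0.12    0.87   -0.13   -0.07   -0.12]
  [ -0.10   -0.06    0.87   -0.10   -0.11]
  [ -0.04   -0.07   -0.14    0.93   -0.12]
  [ -0.05   -0.11   -0.12   -0.01    0.93]
Leontief inverse L = M⁻¹:
  [  1.1013    0.2655    0.2898    0.1838    0.2225]
  [  0.1992    1.2472    0.2775    0.1498    0.2366]
  [  0.1652    0.1573    1.2576    0.1689    0.2104]
  [  0.1008    0.1527    0.2502    1.1278    0.2067]
  [  0.1052    0.1837    0.2134    0.0615    1.1446]
Total output x = L · d:
  x_0 = 1.1013·16 + 0.2655·46 + 0.2898·48 + 0.1838·53 + 0.2225·45 = 63.4986
  x_1 = 0.1992·16 + 1.2472·46 + 0.2775·48 + 0.1498·53 + 0.2366·45 = 92.4639
  x_2 = 0.1652·16 + 0.1573·46 + 1.2576·48 + 0.1689·53 + 0.2104·45 = 88.6617
  x_3 = 0.1008·16 + 0.1527·46 + 0.2502·48 + 1.1278·53 + 0.2067·45 = 89.7227
  x_4 = 0.1052·16 + 0.1837·46 + 0.2134·48 + 0.0615·53 + 1.1446·45 = 75.1426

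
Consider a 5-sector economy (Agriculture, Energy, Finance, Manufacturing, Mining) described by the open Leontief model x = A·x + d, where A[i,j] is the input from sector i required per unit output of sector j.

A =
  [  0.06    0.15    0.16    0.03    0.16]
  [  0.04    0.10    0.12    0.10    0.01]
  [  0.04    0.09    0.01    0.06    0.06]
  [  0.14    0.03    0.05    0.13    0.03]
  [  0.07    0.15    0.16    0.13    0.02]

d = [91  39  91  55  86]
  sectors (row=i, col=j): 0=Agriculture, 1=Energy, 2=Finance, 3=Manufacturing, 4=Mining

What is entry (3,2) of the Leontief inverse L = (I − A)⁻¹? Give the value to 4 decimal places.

Form M = I − A:
  [  0.94   -0.15   -0.16   -0.03   -0.16]
  [ -0.04    0.90   -0.12   -0.10   -0.01]
  [ -0.04   -0.09    0.99   -0.06   -0.06]
  [ -0.14   -0.03   -0.05    0.87   -0.03]
  [ -0.07   -0.15   -0.16   -0.13    0.98]
Leontief inverse L = M⁻¹:
  [  1.1173    0.2490    0.2495    0.1148    0.2037]
  [  0.0819    1.1533    0.1672    0.1529    0.0401]
  [  0.0720    0.1346    1.0563    0.1029    0.0810]
  [  0.1912    0.0955    0.1146    1.1862    0.0755]
  [  0.1295    0.2289    0.2311    0.2058    1.0643]
Total output x = L · d:
  x_0 = 1.1173·91 + 0.2490·39 + 0.2495·91 + 0.1148·55 + 0.2037·86 = 157.9224
  x_1 = 0.0819·91 + 1.1533·39 + 0.1672·91 + 0.1529·55 + 0.0401·86 = 79.5084
  x_2 = 0.0720·91 + 0.1346·39 + 1.0563·91 + 0.1029·55 + 0.0810·86 = 120.5506
  x_3 = 0.1912·91 + 0.0955·39 + 0.1146·91 + 1.1862·55 + 0.0755·86 = 103.2868
  x_4 = 0.1295·91 + 0.2289·39 + 0.2311·91 + 0.2058·55 + 1.0643·86 = 144.5880

L[3,2] = 0.1146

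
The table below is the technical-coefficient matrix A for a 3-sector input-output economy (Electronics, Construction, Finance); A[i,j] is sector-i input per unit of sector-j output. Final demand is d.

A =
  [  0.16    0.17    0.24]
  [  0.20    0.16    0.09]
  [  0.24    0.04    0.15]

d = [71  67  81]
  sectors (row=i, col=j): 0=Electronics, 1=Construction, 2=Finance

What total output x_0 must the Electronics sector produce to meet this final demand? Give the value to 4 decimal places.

Form M = I − A:
  [  0.84   -0.17   -0.24]
  [ -0.20    0.84   -0.09]
  [ -0.24   -0.04    0.85]
Leontief inverse L = M⁻¹:
  [  1.3825    0.2999    0.4221]
  [  0.3729    1.2774    0.2405]
  [  0.4079    0.1448    1.3070]
Total output x = L · d:
  x_0 = 1.3825·71 + 0.2999·67 + 0.4221·81 = 152.4384
  x_1 = 0.3729·71 + 1.2774·67 + 0.2405·81 = 131.5417
  x_2 = 0.4079·71 + 0.1448·67 + 1.3070·81 = 144.5257

152.4384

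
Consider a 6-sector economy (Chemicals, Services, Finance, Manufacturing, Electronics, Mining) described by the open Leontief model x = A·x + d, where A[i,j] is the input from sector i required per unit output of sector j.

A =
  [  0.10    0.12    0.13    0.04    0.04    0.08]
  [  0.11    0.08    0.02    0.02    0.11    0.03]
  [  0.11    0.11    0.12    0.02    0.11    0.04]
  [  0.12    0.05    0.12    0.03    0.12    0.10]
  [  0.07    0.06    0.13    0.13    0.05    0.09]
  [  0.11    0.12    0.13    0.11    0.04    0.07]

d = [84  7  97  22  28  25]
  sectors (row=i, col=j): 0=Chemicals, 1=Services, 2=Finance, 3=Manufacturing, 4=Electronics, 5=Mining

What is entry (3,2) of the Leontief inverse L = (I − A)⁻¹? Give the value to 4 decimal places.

Form M = I − A:
  [  0.90   -0.12   -0.13   -0.04   -0.04   -0.08]
  [ -0.11    0.92   -0.02   -0.02   -0.11   -0.03]
  [ -0.11   -0.11    0.88   -0.02   -0.11   -0.04]
  [ -0.12   -0.05   -0.12    0.97   -0.12   -0.10]
  [ -0.07   -0.06   -0.13   -0.13    0.95   -0.09]
  [ -0.11   -0.12   -0.13   -0.11   -0.04    0.93]
Leontief inverse L = M⁻¹:
  [  1.2051    0.2166    0.2342    0.0913    0.1204    0.1422]
  [  0.1831    1.1471    0.0978    0.0641    0.1633    0.0797]
  [  0.2122    0.2042    1.2258    0.0753    0.1884    0.1039]
  [  0.2312    0.1543    0.2422    1.0952    0.2012    0.1725]
  [  0.1829    0.1590    0.2481    0.1868    1.1379    0.1617]
  [  0.2310    0.2272    0.2510    0.1672    0.1344    1.1442]
Total output x = L · d:
  x_0 = 1.2051·84 + 0.2166·7 + 0.2342·97 + 0.0913·22 + 0.1204·28 + 0.1422·25 = 134.3975
  x_1 = 0.1831·84 + 1.1471·7 + 0.0978·97 + 0.0641·22 + 0.1633·28 + 0.0797·25 = 40.8707
  x_2 = 0.2122·84 + 0.2042·7 + 1.2258·97 + 0.0753·22 + 0.1884·28 + 0.1039·25 = 147.6785
  x_3 = 0.2312·84 + 0.1543·7 + 0.2422·97 + 1.0952·22 + 0.2012·28 + 0.1725·25 = 78.0396
  x_4 = 0.1829·84 + 0.1590·7 + 0.2481·97 + 0.1868·22 + 1.1379·28 + 0.1617·25 = 80.5564
  x_5 = 0.2310·84 + 0.2272·7 + 0.2510·97 + 0.1672·22 + 0.1344·28 + 1.1442·25 = 81.3904

L[3,2] = 0.2422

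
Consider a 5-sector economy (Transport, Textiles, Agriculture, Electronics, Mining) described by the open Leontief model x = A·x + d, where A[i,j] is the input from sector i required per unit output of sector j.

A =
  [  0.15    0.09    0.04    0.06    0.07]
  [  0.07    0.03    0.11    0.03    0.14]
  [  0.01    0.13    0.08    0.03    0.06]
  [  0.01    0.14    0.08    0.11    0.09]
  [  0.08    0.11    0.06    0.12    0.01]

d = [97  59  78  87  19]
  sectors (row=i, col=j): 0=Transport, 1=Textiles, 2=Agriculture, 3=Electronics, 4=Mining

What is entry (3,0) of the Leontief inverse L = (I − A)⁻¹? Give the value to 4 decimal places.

Form M = I − A:
  [  0.85   -0.09   -0.04   -0.06   -0.07]
  [ -0.07    0.97   -0.11   -0.03   -0.14]
  [ -0.01   -0.13    0.92   -0.03   -0.06]
  [ -0.01   -0.14   -0.08    0.89   -0.09]
  [ -0.08   -0.11   -0.06   -0.12    0.99]
Leontief inverse L = M⁻¹:
  [  1.2027    0.1523    0.0876    0.1056    0.1215]
  [  0.1094    1.0924    0.1534    0.0734    0.1782]
  [  0.0377    0.1738    1.1211    0.0598    0.1006]
  [  0.0460    0.2063    0.1369    1.1579    0.1460]
  [  0.1172    0.1692    0.1087    0.1607    1.0635]
Total output x = L · d:
  x_0 = 1.2027·97 + 0.1523·59 + 0.0876·78 + 0.1056·87 + 0.1215·19 = 143.9774
  x_1 = 0.1094·97 + 1.0924·59 + 0.1534·78 + 0.0734·87 + 0.1782·19 = 96.8001
  x_2 = 0.0377·97 + 0.1738·59 + 1.1211·78 + 0.0598·87 + 0.1006·19 = 108.4665
  x_3 = 0.0460·97 + 0.2063·59 + 0.1369·78 + 1.1579·87 + 0.1460·19 = 130.8205
  x_4 = 0.1172·97 + 0.1692·59 + 0.1087·78 + 0.1607·87 + 1.0635·19 = 64.0128

L[3,0] = 0.0460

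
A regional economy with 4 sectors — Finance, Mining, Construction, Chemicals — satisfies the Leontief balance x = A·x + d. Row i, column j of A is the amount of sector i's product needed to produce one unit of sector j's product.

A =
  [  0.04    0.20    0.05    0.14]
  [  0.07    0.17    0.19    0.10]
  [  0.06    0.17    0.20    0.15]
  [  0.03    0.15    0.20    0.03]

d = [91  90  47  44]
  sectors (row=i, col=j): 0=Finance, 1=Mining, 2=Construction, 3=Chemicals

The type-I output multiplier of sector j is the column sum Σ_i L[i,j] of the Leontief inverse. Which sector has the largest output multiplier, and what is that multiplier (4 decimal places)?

Form M = I − A:
  [  0.96   -0.20   -0.05   -0.14]
  [ -0.07    0.83   -0.19   -0.10]
  [ -0.06   -0.17    0.80   -0.15]
  [ -0.03   -0.15   -0.20    0.97]
Leontief inverse L = M⁻¹:
  [  1.0867    0.3445    0.2058    0.2242]
  [  0.1295    1.3540    0.3841    0.2177]
  [  0.1239    0.3691    1.4141    0.2746]
  [  0.0792    0.2961    0.3573    1.1281]
Total output x = L · d:
  x_0 = 1.0867·91 + 0.3445·90 + 0.2058·47 + 0.2242·44 = 149.4262
  x_1 = 0.1295·91 + 1.3540·90 + 0.3841·47 + 0.2177·44 = 161.2837
  x_2 = 0.1239·91 + 0.3691·90 + 1.4141·47 + 0.2746·44 = 123.0343
  x_3 = 0.0792·91 + 0.2961·90 + 0.3573·47 + 1.1281·44 = 100.2909
Output multipliers (column sums of L):
  Finance: 1.4192
  Mining: 2.3638
  Construction: 2.3613
  Chemicals: 1.8446

Mining (2.3638)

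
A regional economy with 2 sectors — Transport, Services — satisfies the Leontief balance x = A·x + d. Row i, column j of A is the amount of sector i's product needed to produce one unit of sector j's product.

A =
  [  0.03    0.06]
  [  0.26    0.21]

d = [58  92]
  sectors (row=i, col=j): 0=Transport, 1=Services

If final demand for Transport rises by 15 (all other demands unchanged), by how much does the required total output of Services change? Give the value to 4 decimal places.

5.1952

Form M = I − A:
  [  0.97   -0.06]
  [ -0.26    0.79]
Leontief inverse L = M⁻¹:
  [  1.0524    0.0799]
  [  0.3463    1.2921]
Total output x = L · d:
  x_0 = 1.0524·58 + 0.0799·92 = 68.3895
  x_1 = 0.3463·58 + 1.2921·92 = 138.9636
Δx_1 = L[1,0] · Δd_0 = 0.3463 · 15 = 5.1952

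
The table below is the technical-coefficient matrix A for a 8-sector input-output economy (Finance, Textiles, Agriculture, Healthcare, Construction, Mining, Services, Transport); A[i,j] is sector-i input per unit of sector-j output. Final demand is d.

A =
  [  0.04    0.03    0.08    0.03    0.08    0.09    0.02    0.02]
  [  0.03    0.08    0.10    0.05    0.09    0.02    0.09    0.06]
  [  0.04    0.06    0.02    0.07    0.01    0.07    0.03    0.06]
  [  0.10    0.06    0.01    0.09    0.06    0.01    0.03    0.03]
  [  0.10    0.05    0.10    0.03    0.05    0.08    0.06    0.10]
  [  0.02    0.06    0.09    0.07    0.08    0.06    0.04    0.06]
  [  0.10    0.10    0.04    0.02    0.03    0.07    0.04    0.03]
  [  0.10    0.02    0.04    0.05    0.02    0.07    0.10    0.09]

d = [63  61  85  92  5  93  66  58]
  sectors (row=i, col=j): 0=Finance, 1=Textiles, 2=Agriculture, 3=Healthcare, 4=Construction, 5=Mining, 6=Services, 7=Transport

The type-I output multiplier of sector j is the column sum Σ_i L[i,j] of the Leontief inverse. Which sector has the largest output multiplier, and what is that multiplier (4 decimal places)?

Form M = I − A:
  [  0.96   -0.03   -0.08   -0.03   -0.08   -0.09   -0.02   -0.02]
  [ -0.03    0.92   -0.10   -0.05   -0.09   -0.02   -0.09   -0.06]
  [ -0.04   -0.06    0.98   -0.07   -0.01   -0.07   -0.03   -0.06]
  [ -0.10   -0.06   -0.01    0.91   -0.06   -0.01   -0.03   -0.03]
  [ -0.10   -0.05   -0.10   -0.03    0.95   -0.08   -0.06   -0.10]
  [ -0.02   -0.06   -0.09   -0.07   -0.08    0.94   -0.04   -0.06]
  [ -0.10   -0.10   -0.04   -0.02   -0.03   -0.07    0.96   -0.03]
  [ -0.10   -0.02   -0.04   -0.05   -0.02   -0.07   -0.10    0.91]
Leontief inverse L = M⁻¹:
  [  1.0835    0.0704    0.1255    0.0681    0.1179    0.1341    0.0547    0.0626]
  [  0.0946    1.1367    0.1561    0.0974    0.1368    0.0766    0.1402    0.1152]
  [  0.0820    0.0972    1.0592    0.1059    0.0469    0.1059    0.0646    0.0958]
  [  0.1479    0.0991    0.0540    1.1257    0.1012    0.0507    0.0647    0.0671]
  [  0.1648    0.1064    0.1620    0.0824    1.1026    0.1450    0.1125    0.1585]
  [  0.0783    0.1104    0.1416    0.1171    0.1245    1.1108    0.0858    0.1120]
  [  0.1450    0.1454    0.0928    0.0591    0.0762    0.1169    1.0803    0.0725]
  [  0.1585    0.0692    0.0914    0.0934    0.0658    0.1253    0.1433    1.1363]
Total output x = L · d:
  x_0 = 1.0835·63 + 0.0704·61 + 0.1255·85 + 0.0681·92 + 0.1179·5 + 0.1341·93 + 0.0547·66 + 0.0626·58 = 109.7749
  x_1 = 0.0946·63 + 1.1367·61 + 0.1561·85 + 0.0974·92 + 0.1368·5 + 0.0766·93 + 0.1402·66 + 0.1152·58 = 121.2760
  x_2 = 0.0820·63 + 0.0972·61 + 1.0592·85 + 0.1059·92 + 0.0469·5 + 0.1059·93 + 0.0646·66 + 0.0958·58 = 130.7611
  x_3 = 0.1479·63 + 0.0991·61 + 0.0540·85 + 1.1257·92 + 0.1012·5 + 0.0507·93 + 0.0647·66 + 0.0671·58 = 136.8986
  x_4 = 0.1648·63 + 0.1064·61 + 0.1620·85 + 0.0824·92 + 1.1026·5 + 0.1450·93 + 0.1125·66 + 0.1585·58 = 73.8382
  x_5 = 0.0783·63 + 0.1104·61 + 0.1416·85 + 0.1171·92 + 0.1245·5 + 1.1108·93 + 0.0858·66 + 0.1120·58 = 150.5628
  x_6 = 0.1450·63 + 0.1454·61 + 0.0928·85 + 0.0591·92 + 0.0762·5 + 0.1169·93 + 1.0803·66 + 0.0725·58 = 118.0891
  x_7 = 0.1585·63 + 0.0692·61 + 0.0914·85 + 0.0934·92 + 0.0658·5 + 0.1253·93 + 0.1433·66 + 1.1363·58 = 117.9159
Output multipliers (column sums of L):
  Finance: 1.9545
  Textiles: 1.8348
  Agriculture: 1.8827
  Healthcare: 1.7492
  Construction: 1.7719
  Mining: 1.8651
  Services: 1.7459
  Transport: 1.8199

Finance (1.9545)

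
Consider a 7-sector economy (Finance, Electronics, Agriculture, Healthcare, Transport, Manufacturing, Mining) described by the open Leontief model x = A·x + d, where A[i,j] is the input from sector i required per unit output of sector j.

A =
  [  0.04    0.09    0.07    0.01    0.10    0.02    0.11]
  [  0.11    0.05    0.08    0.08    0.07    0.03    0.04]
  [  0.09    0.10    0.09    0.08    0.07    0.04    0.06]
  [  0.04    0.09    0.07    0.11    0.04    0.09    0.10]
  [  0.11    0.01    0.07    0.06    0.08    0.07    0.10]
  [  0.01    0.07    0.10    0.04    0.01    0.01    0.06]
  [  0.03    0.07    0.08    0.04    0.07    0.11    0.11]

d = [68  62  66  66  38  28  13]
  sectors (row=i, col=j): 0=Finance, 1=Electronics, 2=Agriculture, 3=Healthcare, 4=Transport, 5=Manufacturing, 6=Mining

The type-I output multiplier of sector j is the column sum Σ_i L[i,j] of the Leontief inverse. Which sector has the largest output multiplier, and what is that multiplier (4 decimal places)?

Mining (2.0986)

Form M = I − A:
  [  0.96   -0.09   -0.07   -0.01   -0.10   -0.02   -0.11]
  [ -0.11    0.95   -0.08   -0.08   -0.07   -0.03   -0.04]
  [ -0.09   -0.10    0.91   -0.08   -0.07   -0.04   -0.06]
  [ -0.04   -0.09   -0.07    0.89   -0.04   -0.09   -0.10]
  [ -0.11   -0.01   -0.07   -0.06    0.92   -0.07   -0.10]
  [ -0.01   -0.07   -0.10   -0.04   -0.01    0.99   -0.06]
  [ -0.03   -0.07   -0.08   -0.04   -0.07   -0.11    0.89]
Leontief inverse L = M⁻¹:
  [  1.0980    0.1441    0.1373    0.0595    0.1578    0.0687    0.1805]
  [  0.1662    1.1122    0.1493    0.1326    0.1294    0.0771    0.1152]
  [  0.1564    0.1705    1.1704    0.1422    0.1372    0.0942    0.1436]
  [  0.1007    0.1623    0.1525    1.1747    0.1015    0.1475    0.1834]
  [  0.1649    0.0761    0.1454    0.1125    1.1419    0.1228    0.1828]
  [  0.0497    0.1128    0.1474    0.0788    0.0480    1.0428    0.1057]
  [  0.0878    0.1349    0.1581    0.0966    0.1281    0.1620    1.1873]
Total output x = L · d:
  x_0 = 1.0980·68 + 0.1441·62 + 0.1373·66 + 0.0595·66 + 0.1578·38 + 0.0687·28 + 0.1805·13 = 106.8488
  x_1 = 0.1662·68 + 1.1122·62 + 0.1493·66 + 0.1326·66 + 0.1294·38 + 0.0771·28 + 0.1152·13 = 107.4416
  x_2 = 0.1564·68 + 0.1705·62 + 1.1704·66 + 0.1422·66 + 0.1372·38 + 0.0942·28 + 0.1436·13 = 117.5488
  x_3 = 0.1007·68 + 0.1623·62 + 0.1525·66 + 1.1747·66 + 0.1015·38 + 0.1475·28 + 0.1834·13 = 114.8870
  x_4 = 0.1649·68 + 0.0761·62 + 0.1454·66 + 0.1125·66 + 1.1419·38 + 0.1228·28 + 0.1828·13 = 82.1591
  x_5 = 0.0497·68 + 0.1128·62 + 0.1474·66 + 0.0788·66 + 0.0480·38 + 1.0428·28 + 0.1057·13 = 57.6972
  x_6 = 0.0878·68 + 0.1349·62 + 0.1581·66 + 0.0966·66 + 0.1281·38 + 0.1620·28 + 1.1873·13 = 55.9816
Output multipliers (column sums of L):
  Finance: 1.8236
  Electronics: 1.9129
  Agriculture: 2.0604
  Healthcare: 1.7969
  Transport: 1.8439
  Manufacturing: 1.7151
  Mining: 2.0986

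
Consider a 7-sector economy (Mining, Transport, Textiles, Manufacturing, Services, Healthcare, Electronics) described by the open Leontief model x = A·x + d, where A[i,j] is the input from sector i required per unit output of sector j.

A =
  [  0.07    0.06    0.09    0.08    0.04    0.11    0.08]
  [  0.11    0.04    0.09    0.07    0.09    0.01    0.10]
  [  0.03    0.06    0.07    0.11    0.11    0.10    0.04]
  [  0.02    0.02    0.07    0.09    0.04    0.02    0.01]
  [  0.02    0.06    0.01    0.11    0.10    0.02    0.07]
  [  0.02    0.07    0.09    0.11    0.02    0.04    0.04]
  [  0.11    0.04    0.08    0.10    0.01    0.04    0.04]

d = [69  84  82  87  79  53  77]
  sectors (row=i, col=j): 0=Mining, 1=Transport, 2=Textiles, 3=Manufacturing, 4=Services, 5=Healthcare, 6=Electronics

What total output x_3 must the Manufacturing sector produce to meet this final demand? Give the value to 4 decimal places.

123.0753

Form M = I − A:
  [  0.93   -0.06   -0.09   -0.08   -0.04   -0.11   -0.08]
  [ -0.11    0.96   -0.09   -0.07   -0.09   -0.01   -0.10]
  [ -0.03   -0.06    0.93   -0.11   -0.11   -0.10   -0.04]
  [ -0.02   -0.02   -0.07    0.91   -0.04   -0.02   -0.01]
  [ -0.02   -0.06   -0.01   -0.11    0.90   -0.02   -0.07]
  [ -0.02   -0.07   -0.09   -0.11   -0.02    0.96   -0.04]
  [ -0.11   -0.04   -0.08   -0.10   -0.01   -0.04    0.96]
Leontief inverse L = M⁻¹:
  [  1.1167    0.1055    0.1579    0.1692    0.0919    0.1562    0.1256]
  [  0.1581    1.0836    0.1517    0.1561    0.1438    0.0576    0.1469]
  [  0.0691    0.1027    1.1289    0.1960    0.1640    0.1375    0.0832]
  [  0.0385    0.0410    0.1005    1.1344    0.0698    0.0416    0.0303]
  [  0.0534    0.0888    0.0520    0.1720    1.1385    0.0440    0.1025]
  [  0.0529    0.1005    0.1384    0.1739    0.0616    1.0711    0.0716]
  [  0.1471    0.0752    0.1353    0.1694    0.0519    0.0812    1.0763]
Total output x = L · d:
  x_0 = 1.1167·69 + 0.1055·84 + 0.1579·82 + 0.1692·87 + 0.0919·79 + 0.1562·53 + 0.1256·77 = 138.7892
  x_1 = 0.1581·69 + 1.0836·84 + 0.1517·82 + 0.1561·87 + 0.1438·79 + 0.0576·53 + 0.1469·77 = 153.6633
  x_2 = 0.0691·69 + 0.1027·84 + 1.1289·82 + 0.1960·87 + 0.1640·79 + 0.1375·53 + 0.0832·77 = 149.6748
  x_3 = 0.0385·69 + 0.0410·84 + 0.1005·82 + 1.1344·87 + 0.0698·79 + 0.0416·53 + 0.0303·77 = 123.0753
  x_4 = 0.0534·69 + 0.0888·84 + 0.0520·82 + 0.1720·87 + 1.1385·79 + 0.0440·53 + 0.1025·77 = 130.5502
  x_5 = 0.0529·69 + 0.1005·84 + 0.1384·82 + 0.1739·87 + 0.0616·79 + 1.0711·53 + 0.0716·77 = 105.7241
  x_6 = 0.1471·69 + 0.0752·84 + 0.1353·82 + 0.1694·87 + 0.0519·79 + 0.0812·53 + 1.0763·77 = 133.5722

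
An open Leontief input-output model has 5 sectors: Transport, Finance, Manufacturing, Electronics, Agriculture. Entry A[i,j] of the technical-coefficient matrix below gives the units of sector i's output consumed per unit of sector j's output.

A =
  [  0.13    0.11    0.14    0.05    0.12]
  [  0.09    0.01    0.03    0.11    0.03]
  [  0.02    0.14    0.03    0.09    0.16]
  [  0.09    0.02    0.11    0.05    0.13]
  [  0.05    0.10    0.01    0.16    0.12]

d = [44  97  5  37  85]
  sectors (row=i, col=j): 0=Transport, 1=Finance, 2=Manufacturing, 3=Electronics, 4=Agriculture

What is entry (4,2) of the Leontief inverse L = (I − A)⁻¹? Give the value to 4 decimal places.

L[4,2] = 0.0588

Form M = I − A:
  [  0.87   -0.11   -0.14   -0.05   -0.12]
  [ -0.09    0.99   -0.03   -0.11   -0.03]
  [ -0.02   -0.14    0.97   -0.09   -0.16]
  [ -0.09   -0.02   -0.11    0.95   -0.13]
  [ -0.05   -0.10   -0.01   -0.16    0.88]
Leontief inverse L = M⁻¹:
  [  1.2011    0.1872    0.1976    0.1418    0.2270]
  [  0.1303    1.0463    0.0690    0.1494    0.0881]
  [  0.0746    0.1866    1.0688    0.1664    0.2354]
  [  0.1401    0.0814    0.1520    1.1200    0.2150]
  [  0.1094    0.1464    0.0588    0.2306    1.2010]
Total output x = L · d:
  x_0 = 1.2011·44 + 0.1872·97 + 0.1976·5 + 0.1418·37 + 0.2270·85 = 96.5374
  x_1 = 0.1303·44 + 1.0463·97 + 0.0690·5 + 0.1494·37 + 0.0881·85 = 120.5780
  x_2 = 0.0746·44 + 0.1866·97 + 1.0688·5 + 0.1664·37 + 0.2354·85 = 52.8958
  x_3 = 0.1401·44 + 0.0814·97 + 0.1520·5 + 1.1200·37 + 0.2150·85 = 74.5363
  x_4 = 0.1094·44 + 0.1464·97 + 0.0588·5 + 0.2306·37 + 1.2010·85 = 129.9312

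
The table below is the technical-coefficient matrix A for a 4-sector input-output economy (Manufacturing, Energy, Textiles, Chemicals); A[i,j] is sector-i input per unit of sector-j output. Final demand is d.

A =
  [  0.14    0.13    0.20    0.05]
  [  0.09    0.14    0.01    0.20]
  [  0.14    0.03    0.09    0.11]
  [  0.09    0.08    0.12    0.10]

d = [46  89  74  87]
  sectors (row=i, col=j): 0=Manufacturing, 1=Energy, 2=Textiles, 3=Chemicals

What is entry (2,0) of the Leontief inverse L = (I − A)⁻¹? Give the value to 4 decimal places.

L[2,0] = 0.2184

Form M = I − A:
  [  0.86   -0.13   -0.20   -0.05]
  [ -0.09    0.86   -0.01   -0.20]
  [ -0.14   -0.03    0.91   -0.11]
  [ -0.09   -0.08   -0.12    0.90]
Leontief inverse L = M⁻¹:
  [  1.2495    0.2135    0.2972    0.1532]
  [  0.1727    1.2191    0.0898    0.2915]
  [  0.2184    0.0902    1.1710    0.1753]
  [  0.1694    0.1417    0.1938    1.1757]
Total output x = L · d:
  x_0 = 1.2495·46 + 0.2135·89 + 0.2972·74 + 0.1532·87 = 111.7981
  x_1 = 0.1727·46 + 1.2191·89 + 0.0898·74 + 0.2915·87 = 148.4529
  x_2 = 0.2184·46 + 0.0902·89 + 1.1710·74 + 0.1753·87 = 119.9776
  x_3 = 0.1694·46 + 0.1417·89 + 0.1938·74 + 1.1757·87 = 137.0393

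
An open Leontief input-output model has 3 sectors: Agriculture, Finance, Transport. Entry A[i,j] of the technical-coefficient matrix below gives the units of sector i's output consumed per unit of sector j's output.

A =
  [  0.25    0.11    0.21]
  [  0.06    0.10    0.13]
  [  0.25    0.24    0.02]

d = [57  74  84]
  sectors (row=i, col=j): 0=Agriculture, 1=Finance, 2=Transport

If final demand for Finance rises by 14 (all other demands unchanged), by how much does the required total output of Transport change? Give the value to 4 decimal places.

5.0278

Form M = I − A:
  [  0.75   -0.11   -0.21]
  [ -0.06    0.90   -0.13]
  [ -0.25   -0.24    0.98]
Leontief inverse L = M⁻¹:
  [  1.4725    0.2738    0.3519]
  [  0.1580    1.1812    0.1906]
  [  0.4143    0.3591    1.1568]
Total output x = L · d:
  x_0 = 1.4725·57 + 0.2738·74 + 0.3519·84 = 133.7519
  x_1 = 0.1580·57 + 1.1812·74 + 0.1906·84 = 112.4254
  x_2 = 0.4143·57 + 0.3591·74 + 1.1568·84 = 147.3674
Δx_2 = L[2,1] · Δd_1 = 0.3591 · 14 = 5.0278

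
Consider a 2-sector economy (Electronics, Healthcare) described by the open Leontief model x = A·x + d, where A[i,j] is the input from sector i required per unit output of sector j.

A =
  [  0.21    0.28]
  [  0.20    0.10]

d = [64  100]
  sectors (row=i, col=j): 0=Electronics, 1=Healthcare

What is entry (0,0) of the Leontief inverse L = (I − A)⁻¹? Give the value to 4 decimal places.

Form M = I − A:
  [  0.79   -0.28]
  [ -0.20    0.90]
Leontief inverse L = M⁻¹:
  [  1.3740    0.4275]
  [  0.3053    1.2061]
Total output x = L · d:
  x_0 = 1.3740·64 + 0.4275·100 = 130.6870
  x_1 = 0.3053·64 + 1.2061·100 = 140.1527

L[0,0] = 1.3740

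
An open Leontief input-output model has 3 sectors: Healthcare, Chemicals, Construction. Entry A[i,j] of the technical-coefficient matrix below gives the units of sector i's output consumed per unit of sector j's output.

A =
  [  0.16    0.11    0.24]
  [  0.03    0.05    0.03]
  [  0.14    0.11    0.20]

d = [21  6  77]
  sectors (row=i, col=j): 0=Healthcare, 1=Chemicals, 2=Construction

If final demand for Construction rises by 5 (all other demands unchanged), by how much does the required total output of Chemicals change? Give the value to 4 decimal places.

0.2701

Form M = I − A:
  [  0.84   -0.11   -0.24]
  [ -0.03    0.95   -0.03]
  [ -0.14   -0.11    0.80]
Leontief inverse L = M⁻¹:
  [  1.2616    0.1907    0.3856]
  [  0.0470    1.0643    0.0540]
  [  0.2272    0.1797    1.3249]
Total output x = L · d:
  x_0 = 1.2616·21 + 0.1907·6 + 0.3856·77 = 57.3298
  x_1 = 0.0470·21 + 1.0643·6 + 0.0540·77 = 11.5326
  x_2 = 0.2272·21 + 0.1797·6 + 1.3249·77 = 107.8684
Δx_1 = L[1,2] · Δd_2 = 0.0540 · 5 = 0.2701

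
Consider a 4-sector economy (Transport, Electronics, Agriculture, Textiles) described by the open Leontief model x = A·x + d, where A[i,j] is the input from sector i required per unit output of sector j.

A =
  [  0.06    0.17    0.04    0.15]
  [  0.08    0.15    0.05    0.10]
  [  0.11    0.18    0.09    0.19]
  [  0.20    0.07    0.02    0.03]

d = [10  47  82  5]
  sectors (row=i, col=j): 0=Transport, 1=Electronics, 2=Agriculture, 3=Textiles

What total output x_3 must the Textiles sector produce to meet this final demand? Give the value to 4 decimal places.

18.5349

Form M = I − A:
  [  0.94   -0.17   -0.04   -0.15]
  [ -0.08    0.85   -0.05   -0.10]
  [ -0.11   -0.18    0.91   -0.19]
  [ -0.20   -0.07   -0.02    0.97]
Leontief inverse L = M⁻¹:
  [  1.1402    0.2605    0.0692    0.2167]
  [  0.1497    1.2366    0.0782    0.1660]
  [  0.2197    0.3073    1.1318    0.2873]
  [  0.2504    0.1493    0.0432    1.0935]
Total output x = L · d:
  x_0 = 1.1402·10 + 0.2605·47 + 0.0692·82 + 0.2167·5 = 30.4058
  x_1 = 0.1497·10 + 1.2366·47 + 0.0782·82 + 0.1660·5 = 66.8588
  x_2 = 0.2197·10 + 0.3073·47 + 1.1318·82 + 0.2873·5 = 110.8801
  x_3 = 0.2504·10 + 0.1493·47 + 0.0432·82 + 1.0935·5 = 18.5349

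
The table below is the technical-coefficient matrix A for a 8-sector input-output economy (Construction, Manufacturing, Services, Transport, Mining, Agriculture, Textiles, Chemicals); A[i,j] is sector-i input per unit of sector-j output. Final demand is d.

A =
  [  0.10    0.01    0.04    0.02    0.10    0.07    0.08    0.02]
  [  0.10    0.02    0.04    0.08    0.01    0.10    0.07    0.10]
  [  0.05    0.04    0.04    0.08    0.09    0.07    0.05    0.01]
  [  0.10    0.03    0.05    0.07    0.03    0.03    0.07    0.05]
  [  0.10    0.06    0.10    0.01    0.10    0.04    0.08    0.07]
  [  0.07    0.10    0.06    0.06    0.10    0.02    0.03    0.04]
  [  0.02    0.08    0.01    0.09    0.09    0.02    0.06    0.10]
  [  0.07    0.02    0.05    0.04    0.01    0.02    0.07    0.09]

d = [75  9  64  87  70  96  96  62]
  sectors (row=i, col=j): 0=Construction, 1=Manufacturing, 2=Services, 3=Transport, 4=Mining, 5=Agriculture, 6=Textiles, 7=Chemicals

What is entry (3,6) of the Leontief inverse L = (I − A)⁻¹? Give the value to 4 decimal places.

Form M = I − A:
  [  0.90   -0.01   -0.04   -0.02   -0.10   -0.07   -0.08   -0.02]
  [ -0.10    0.98   -0.04   -0.08   -0.01   -0.10   -0.07   -0.10]
  [ -0.05   -0.04    0.96   -0.08   -0.09   -0.07   -0.05   -0.01]
  [ -0.10   -0.03   -0.05    0.93   -0.03   -0.03   -0.07   -0.05]
  [ -0.10   -0.06   -0.10   -0.01    0.90   -0.04   -0.08   -0.07]
  [ -0.07   -0.10   -0.06   -0.06   -0.10    0.98   -0.03   -0.04]
  [ -0.02   -0.08   -0.01   -0.09   -0.09   -0.02    0.94   -0.10]
  [ -0.07   -0.02   -0.05   -0.04   -0.01   -0.02   -0.07    0.91]
Leontief inverse L = M⁻¹:
  [  1.1631    0.0505    0.0827    0.0611    0.1662    0.1069    0.1343    0.0676]
  [  0.1713    1.0621    0.0841    0.1313    0.0738    0.1395    0.1302    0.1547]
  [  0.1141    0.0786    1.0823    0.1232    0.1486    0.1066    0.1026    0.0572]
  [  0.1601    0.0631    0.0865    1.1127    0.0848    0.0660    0.1222    0.0954]
  [  0.1786    0.1060    0.1517    0.0645    1.1758    0.0901    0.1487    0.1315]
  [  0.1431    0.1370    0.1064    0.1073    0.1602    1.0658    0.0907    0.0944]
  [  0.0886    0.1165    0.0540    0.1370    0.1412    0.0581    1.1188    0.1592]
  [  0.1185    0.0475    0.0796    0.0769    0.0536    0.0489    0.1139    1.1306]
Total output x = L · d:
  x_0 = 1.1631·75 + 0.0505·9 + 0.0827·64 + 0.0611·87 + 0.1662·70 + 0.1069·96 + 0.1343·96 + 0.0676·62 = 137.2697
  x_1 = 0.1713·75 + 1.0621·9 + 0.0841·64 + 0.1313·87 + 0.0738·70 + 0.1395·96 + 0.1302·96 + 0.1547·62 = 79.8581
  x_2 = 0.1141·75 + 0.0786·9 + 1.0823·64 + 0.1232·87 + 0.1486·70 + 0.1066·96 + 0.1026·96 + 0.0572·62 = 123.2818
  x_3 = 0.1601·75 + 0.0631·9 + 0.0865·64 + 1.1127·87 + 0.0848·70 + 0.0660·96 + 0.1222·96 + 0.0954·62 = 144.8388
  x_4 = 0.1786·75 + 0.1060·9 + 0.1517·64 + 0.0645·87 + 1.1758·70 + 0.0901·96 + 0.1487·96 + 0.1315·62 = 143.0537
  x_5 = 0.1431·75 + 0.1370·9 + 0.1064·64 + 0.1073·87 + 0.1602·70 + 1.0658·96 + 0.0907·96 + 0.0944·62 = 156.2088
  x_6 = 0.0886·75 + 0.1165·9 + 0.0540·64 + 0.1370·87 + 0.1412·70 + 0.0581·96 + 1.1188·96 + 0.1592·62 = 155.8075
  x_7 = 0.1185·75 + 0.0475·9 + 0.0796·64 + 0.0769·87 + 0.0536·70 + 0.0489·96 + 0.1139·96 + 1.1306·62 = 110.5768

L[3,6] = 0.1222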